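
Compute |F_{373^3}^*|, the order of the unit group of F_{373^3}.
|F_{373^3}^*| = 51895116

F_{373^3} has 373^3 = 51895117 elements; its multiplicative group consists of all nonzero elements, so |F_{373^3}^*| = 51895117 - 1 = 51895116. (It is cyclic since any finite subgroup of the multiplicative group of a field is cyclic.)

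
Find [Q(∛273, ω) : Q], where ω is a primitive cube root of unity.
[Q(∛273, ω) : Q] = 6

[Q(∛273):Q] = 3 (min poly x^3 - 273, irreducible since 273 is not a perfect cube). [Q(ω):Q] = 2 (min poly x^2 + x + 1). Since Q(∛273) ⊂ R and ω ∉ R, we have ω ∉ Q(∛273), so x^2 + x + 1 remains irreducible over Q(∛273) and [Q(∛273, ω) : Q(∛273)] = 2. By the tower law, [Q(∛273, ω) : Q] = 3 · 2 = 6. (In fact Q(∛273, ω) is the splitting field of x^3 - 273 over Q.)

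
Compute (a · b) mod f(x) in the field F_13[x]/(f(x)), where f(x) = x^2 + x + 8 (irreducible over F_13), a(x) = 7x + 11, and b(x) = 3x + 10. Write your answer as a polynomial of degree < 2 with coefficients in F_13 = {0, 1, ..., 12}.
a · b ≡ 4x + 7 (mod f(x))

Multiply in F_13[x]: a(x)·b(x) = (7x + 11)·(3x + 10) = 8x^2 + 12x + 6. This has degree ≥ 2, so divide by f(x) over F_13: 8x^2 + 12x + 6 = (8)·(x^2 + x + 8) + (4x + 7). Hence a·b ≡ 4x + 7 (mod f). (F_13[x]/(f) is a field with 13^2 = 169 elements since f is irreducible of degree 2.)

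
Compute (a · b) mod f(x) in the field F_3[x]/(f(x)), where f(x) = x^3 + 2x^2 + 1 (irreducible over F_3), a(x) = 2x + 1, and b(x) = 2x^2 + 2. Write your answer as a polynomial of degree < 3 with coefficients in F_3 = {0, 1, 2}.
a · b ≡ x + 1 (mod f(x))

Multiply in F_3[x]: a(x)·b(x) = (2x + 1)·(2x^2 + 2) = x^3 + 2x^2 + x + 2. This has degree ≥ 3, so divide by f(x) over F_3: x^3 + 2x^2 + x + 2 = (1)·(x^3 + 2x^2 + 1) + (x + 1). Hence a·b ≡ x + 1 (mod f). (F_3[x]/(f) is a field with 3^3 = 27 elements since f is irreducible of degree 3.)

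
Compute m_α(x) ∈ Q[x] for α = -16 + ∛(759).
m_α(x) = x^3 + 48x^2 + 768x + 3337

Set β = α + 16 = ∛(759), so β^3 = 759. Then (α + 16)^3 - 759 = 0, i.e. α is a root of g(x) = (x + 16)^3 - 759 = x^3 + 48x^2 + 768x + 3337. Since g(x) = h(x + 16) where h(x) = x^3 - 759, and h is irreducible over Q (because 759 is not a perfect cube, so h has no rational root, and a monic cubic with no rational root is irreducible), g is also irreducible (irreducibility is preserved under the substitution x → x + 16). Hence m_α(x) = x^3 + 48x^2 + 768x + 3337.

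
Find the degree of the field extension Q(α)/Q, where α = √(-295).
[Q(α):Q] = 2

[Q(α):Q] equals the degree of the minimal polynomial of α. Here α^2 = -295 and x^2 + 295 is irreducible (d = -295 is squarefree, ≠ 1, hence not a square), so deg(m_α) = 2. Thus [Q(α):Q] = 2.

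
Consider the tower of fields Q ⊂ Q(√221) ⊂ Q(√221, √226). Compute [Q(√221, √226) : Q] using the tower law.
[Q(√221, √226) : Q] = 4

[Q(√221):Q] = 2 (min poly x^2 - 221, irreducible since 221 is squarefree > 1). For the top step, suppose √226 ∈ Q(√221), say √226 = c + d√221 with c, d ∈ Q. Squaring: 226 = c^2 + 221d^2 + 2cd√221. Since √221 ∉ Q this forces 2cd = 0. If d = 0 then √226 = c ∈ Q, contradicting 226 squarefree > 1. If c = 0 then 226 = 221d^2, so 221·226 = (221d)^2 is a perfect square in Q — but 221·226 = 49946 is not a perfect square (since 221 and 226 are distinct squarefree integers). Contradiction. Hence √226 ∉ Q(√221), so x^2 - 226 stays irreducible over Q(√221) and [Q(√221, √226) : Q(√221)] = 2. By the tower law, [Q(√221, √226) : Q] = 2 · 2 = 4.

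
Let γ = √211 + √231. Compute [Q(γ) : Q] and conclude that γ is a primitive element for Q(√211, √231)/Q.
[Q(γ) : Q] = 4 (equivalently, Q(γ) = Q(√211, √231))

Obviously Q(γ) ⊆ Q(√211, √231), and [Q(√211, √231):Q] = 4 (since 211, 231 are distinct squarefree integers > 1 with 48741 not a perfect square). To show equality we compute the minimal polynomial of γ. From γ = √211 + √231: γ^2 = 211 + 2√(48741) + 231 = 442 + 2√(48741), so γ^2 - 442 = 2√(48741); squaring, (γ^2 - 442)^2 = 4·48741, i.e. γ^4 - 884γ^2 + 195364 - 194964 = 0, i.e. γ^4 - 884γ^2 + 400 = 0. So γ is a root of x^4 - 884x^2 + 400. This polynomial is irreducible over Q: it has no rational root (each ±√211 ± √231 is irrational), and any factorization into two quadratics over Q would force √(48741) ∈ Q (pairing opposite roots) or √211, √231 ∈ Q (other pairings), all impossible. Hence [Q(γ):Q] = 4 = [Q(√211, √231):Q], so Q(γ) = Q(√211, √231).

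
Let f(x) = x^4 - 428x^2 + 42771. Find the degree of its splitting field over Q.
[K : Q] = 4

Solving the quadratic in x^2: x^2 = (428 ± √(428^2 - 4·42771))/2 = (428 ± √12100)/2 = (428 ± 110)/2, giving x^2 = 269 or x^2 = 159. So f(x) = (x^2 - 269)(x^2 - 159) and the roots of f are ±√269, ±√159. Hence the splitting field is K = Q(√269, √159). Since 269 and 159 are distinct squarefree integers > 1, their product 42771 is not a perfect square, so √159 ∉ Q(√269). By the tower law [K:Q] = [Q(√269,√159):Q(√269)] · [Q(√269):Q] = 2 · 2 = 4.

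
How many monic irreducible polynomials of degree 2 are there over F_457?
There are 104196 monic irreducible polynomials of degree 2 over F_457

Each element of F_{457^2} that lies in no proper subfield is a root of exactly one monic irreducible of degree 2 over F_457, and each such polynomial has 2 distinct roots in F_{457^2}. By Möbius inversion the count is N_457(2) = (1/2) Σ_{d|2} μ(2/d) · 457^d = (1/2)(μ(2)·457^1 + μ(1)·457^2) = 208392/2 = 104196.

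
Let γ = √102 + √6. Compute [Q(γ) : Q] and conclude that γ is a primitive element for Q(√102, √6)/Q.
[Q(γ) : Q] = 4 (equivalently, Q(γ) = Q(√102, √6))

Obviously Q(γ) ⊆ Q(√102, √6), and [Q(√102, √6):Q] = 4 (since 102, 6 are distinct squarefree integers > 1 with 612 not a perfect square). To show equality we compute the minimal polynomial of γ. From γ = √102 + √6: γ^2 = 102 + 2√(612) + 6 = 108 + 2√(612), so γ^2 - 108 = 2√(612); squaring, (γ^2 - 108)^2 = 4·612, i.e. γ^4 - 216γ^2 + 11664 - 2448 = 0, i.e. γ^4 - 216γ^2 + 9216 = 0. So γ is a root of x^4 - 216x^2 + 9216. This polynomial is irreducible over Q: it has no rational root (each ±√102 ± √6 is irrational), and any factorization into two quadratics over Q would force √(612) ∈ Q (pairing opposite roots) or √102, √6 ∈ Q (other pairings), all impossible. Hence [Q(γ):Q] = 4 = [Q(√102, √6):Q], so Q(γ) = Q(√102, √6).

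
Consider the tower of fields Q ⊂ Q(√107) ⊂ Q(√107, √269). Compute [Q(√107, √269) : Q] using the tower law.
[Q(√107, √269) : Q] = 4

[Q(√107):Q] = 2 (min poly x^2 - 107, irreducible since 107 is squarefree > 1). For the top step, suppose √269 ∈ Q(√107), say √269 = c + d√107 with c, d ∈ Q. Squaring: 269 = c^2 + 107d^2 + 2cd√107. Since √107 ∉ Q this forces 2cd = 0. If d = 0 then √269 = c ∈ Q, contradicting 269 squarefree > 1. If c = 0 then 269 = 107d^2, so 107·269 = (107d)^2 is a perfect square in Q — but 107·269 = 28783 is not a perfect square (since 107 and 269 are distinct squarefree integers). Contradiction. Hence √269 ∉ Q(√107), so x^2 - 269 stays irreducible over Q(√107) and [Q(√107, √269) : Q(√107)] = 2. By the tower law, [Q(√107, √269) : Q] = 2 · 2 = 4.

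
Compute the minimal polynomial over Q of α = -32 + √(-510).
m_α(x) = x^2 + 64x + 1534

From α + 32 = √(-510), squaring gives (α + 32)^2 = -510, i.e. α^2 + 64α + 1024 = -510, so α^2 + 64α + 1534 = 0. The discriminant of x^2 + 64x + 1534 is (64)^2 - 4·(1534) = 4096 - 6136 = -2040, and 4·(-510) is not a perfect square in Q since -510 is squarefree and ≠ 1. Hence x^2 + 64x + 1534 is irreducible over Q and is the minimal polynomial of α.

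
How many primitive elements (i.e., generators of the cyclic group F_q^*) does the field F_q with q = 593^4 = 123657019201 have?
There are φ(123657019200) = 26873856000 primitive elements

F_q^* is cyclic of order q - 1 = 123657019200. A cyclic group of order m has exactly φ(m) generators. Here m = 123657019200 = 2^6 · 3^3 · 5^2 · 11 · 13 · 37 · 541, so the number of primitive elements is φ(123657019200) = 26873856000.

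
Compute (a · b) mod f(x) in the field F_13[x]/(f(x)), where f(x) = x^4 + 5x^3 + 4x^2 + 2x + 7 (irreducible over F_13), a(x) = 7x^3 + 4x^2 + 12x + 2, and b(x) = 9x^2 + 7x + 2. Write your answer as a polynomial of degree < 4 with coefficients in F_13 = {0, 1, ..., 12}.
a · b ≡ 8x^3 + 7x^2 + 5x + 2 (mod f(x))

Multiply in F_13[x]: a(x)·b(x) = (7x^3 + 4x^2 + 12x + 2)·(9x^2 + 7x + 2) = 11x^5 + 7x^4 + 7x^3 + 6x^2 + 12x + 4. This has degree ≥ 4, so divide by f(x) over F_13: 11x^5 + 7x^4 + 7x^3 + 6x^2 + 12x + 4 = (11x + 4)·(x^4 + 5x^3 + 4x^2 + 2x + 7) + (8x^3 + 7x^2 + 5x + 2). Hence a·b ≡ 8x^3 + 7x^2 + 5x + 2 (mod f). (F_13[x]/(f) is a field with 13^4 = 28561 elements since f is irreducible of degree 4.)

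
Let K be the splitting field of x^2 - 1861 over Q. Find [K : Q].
[K : Q] = 2

f(x) = x^2 - 1861 factors as (x - √1861)(x + √1861). The splitting field is K = Q(√1861). Since 1861 is squarefree and > 1, it is not a perfect square, so x^2 - 1861 is irreducible over Q and [Q(√1861) : Q] = 2. Hence [K : Q] = 2.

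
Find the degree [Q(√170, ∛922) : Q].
[Q(√170, ∛922) : Q] = 6

Let L = Q(√170, ∛922). Since Q(√170) ⊂ L and [Q(√170):Q] = 2, the tower law gives 2 | [L:Q]. Likewise Q(∛922) ⊂ L with [Q(∛922):Q] = 3 (because 922 is not a perfect cube), so 3 | [L:Q]. As gcd(2,3) = 1, [L:Q] is divisible by 6. Conversely L is generated over Q by √170 and ∛922, so [L:Q] ≤ 2·3 = 6. Therefore [Q(√170, ∛922) : Q] = 6.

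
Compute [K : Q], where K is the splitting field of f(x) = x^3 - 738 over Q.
[K : Q] = 6

The roots of x^3 - 738 are ∛738, ω∛738, ω^2∛738 where ω = e^(2πi/3) is a primitive cube root of unity, so K = Q(∛738, ω). Now [Q(∛738):Q] = 3 (since 738 is not a perfect cube, x^3 - 738 is irreducible) and [Q(ω):Q] = 2. Both 2 and 3 divide [K:Q], and [K:Q] ≤ 3·2 = 6, so [K:Q] = 6. (Equivalently: Q(∛738) ⊂ R but ω ∉ R, so [K : Q(∛738)] = 2.)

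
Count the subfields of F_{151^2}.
F_{151^2} has 2 subfields

The subfields of F_{p^n} are exactly the fields F_{p^d} for d | n (each is the fixed field of the unique index-d subgroup of Gal(F_{p^n}/F_p) ≅ Z/nZ). The divisors of n = 2 are {1, 2}, giving 2 subfields: F_{151^1}, F_{151^2}.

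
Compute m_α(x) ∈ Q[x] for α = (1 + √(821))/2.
m_α(x) = x^2 - x - 205

From 2α - 1 = √(821), squaring gives (2α - 1)^2 = 821, i.e. 4α^2 - 4α + 1 = 821, so α^2 - α + (1 - 821)/4 = 0. Since 821 ≡ 1 (mod 4), (1 - 821)/4 = -205 ∈ Z. The polynomial x^2 - x - 205 has discriminant 1 - 4·(-205) = 821, which is not a perfect square in Q (d = 821 is squarefree and ≠ 1), so x^2 - x - 205 is irreducible over Q. It is the minimal polynomial of α.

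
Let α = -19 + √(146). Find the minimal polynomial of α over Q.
m_α(x) = x^2 + 38x + 215

From α + 19 = √(146), squaring gives (α + 19)^2 = 146, i.e. α^2 + 38α + 361 = 146, so α^2 + 38α + 215 = 0. The discriminant of x^2 + 38x + 215 is (38)^2 - 4·(215) = 1444 - 860 = 584, and 4·(146) is not a perfect square in Q since 146 is squarefree and ≠ 1. Hence x^2 + 38x + 215 is irreducible over Q and is the minimal polynomial of α.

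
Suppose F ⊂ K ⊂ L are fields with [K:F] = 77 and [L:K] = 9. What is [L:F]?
[L:F] = 693

The tower law says that for any tower of field extensions F ⊂ K ⊂ L with finite degrees, [L:F] = [L:K] · [K:F]. Here this gives [L:F] = 9 · 77 = 693.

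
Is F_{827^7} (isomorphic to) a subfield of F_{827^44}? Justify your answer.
No: F_{827^7} is not a subfield of F_{827^44}

F_{p^m} embeds in F_{p^n} iff m | n. Here 7 ∤ 44 (since 44 = 6·7 + 2 with remainder 2 ≠ 0), so F_{827^7} is not a subfield of F_{827^44}. Equivalently: if it were, the tower law would give 7 = [F_{827^7}:F_827] dividing [F_{827^44}:F_827] = 44, contradiction.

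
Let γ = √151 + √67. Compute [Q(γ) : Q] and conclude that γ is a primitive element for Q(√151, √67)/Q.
[Q(γ) : Q] = 4 (equivalently, Q(γ) = Q(√151, √67))

Obviously Q(γ) ⊆ Q(√151, √67), and [Q(√151, √67):Q] = 4 (since 151, 67 are distinct squarefree integers > 1 with 10117 not a perfect square). To show equality we compute the minimal polynomial of γ. From γ = √151 + √67: γ^2 = 151 + 2√(10117) + 67 = 218 + 2√(10117), so γ^2 - 218 = 2√(10117); squaring, (γ^2 - 218)^2 = 4·10117, i.e. γ^4 - 436γ^2 + 47524 - 40468 = 0, i.e. γ^4 - 436γ^2 + 7056 = 0. So γ is a root of x^4 - 436x^2 + 7056. This polynomial is irreducible over Q: it has no rational root (each ±√151 ± √67 is irrational), and any factorization into two quadratics over Q would force √(10117) ∈ Q (pairing opposite roots) or √151, √67 ∈ Q (other pairings), all impossible. Hence [Q(γ):Q] = 4 = [Q(√151, √67):Q], so Q(γ) = Q(√151, √67).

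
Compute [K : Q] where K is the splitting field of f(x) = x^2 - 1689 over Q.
[K : Q] = 2

f(x) = x^2 - 1689 factors as (x - √1689)(x + √1689). The splitting field is K = Q(√1689). Since 1689 is squarefree and > 1, it is not a perfect square, so x^2 - 1689 is irreducible over Q and [Q(√1689) : Q] = 2. Hence [K : Q] = 2.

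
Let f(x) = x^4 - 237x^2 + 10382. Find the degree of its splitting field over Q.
[K : Q] = 4

Solving the quadratic in x^2: x^2 = (237 ± √(237^2 - 4·10382))/2 = (237 ± √14641)/2 = (237 ± 121)/2, giving x^2 = 179 or x^2 = 58. So f(x) = (x^2 - 179)(x^2 - 58) and the roots of f are ±√179, ±√58. Hence the splitting field is K = Q(√179, √58). Since 179 and 58 are distinct squarefree integers > 1, their product 10382 is not a perfect square, so √58 ∉ Q(√179). By the tower law [K:Q] = [Q(√179,√58):Q(√179)] · [Q(√179):Q] = 2 · 2 = 4.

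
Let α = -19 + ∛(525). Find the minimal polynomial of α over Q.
m_α(x) = x^3 + 57x^2 + 1083x + 6334

Set β = α + 19 = ∛(525), so β^3 = 525. Then (α + 19)^3 - 525 = 0, i.e. α is a root of g(x) = (x + 19)^3 - 525 = x^3 + 57x^2 + 1083x + 6334. Since g(x) = h(x + 19) where h(x) = x^3 - 525, and h is irreducible over Q (because 525 is not a perfect cube, so h has no rational root, and a monic cubic with no rational root is irreducible), g is also irreducible (irreducibility is preserved under the substitution x → x + 19). Hence m_α(x) = x^3 + 57x^2 + 1083x + 6334.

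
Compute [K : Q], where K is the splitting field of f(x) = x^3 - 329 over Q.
[K : Q] = 6

The roots of x^3 - 329 are ∛329, ω∛329, ω^2∛329 where ω = e^(2πi/3) is a primitive cube root of unity, so K = Q(∛329, ω). Now [Q(∛329):Q] = 3 (since 329 is not a perfect cube, x^3 - 329 is irreducible) and [Q(ω):Q] = 2. Both 2 and 3 divide [K:Q], and [K:Q] ≤ 3·2 = 6, so [K:Q] = 6. (Equivalently: Q(∛329) ⊂ R but ω ∉ R, so [K : Q(∛329)] = 2.)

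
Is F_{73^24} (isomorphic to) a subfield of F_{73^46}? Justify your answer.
No: F_{73^24} is not a subfield of F_{73^46}

F_{p^m} embeds in F_{p^n} iff m | n. Here 24 ∤ 46 (since 46 = 1·24 + 22 with remainder 22 ≠ 0), so F_{73^24} is not a subfield of F_{73^46}. Equivalently: if it were, the tower law would give 24 = [F_{73^24}:F_73] dividing [F_{73^46}:F_73] = 46, contradiction.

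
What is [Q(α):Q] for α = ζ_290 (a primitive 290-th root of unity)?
[Q(α):Q] = 112

The minimal polynomial of ζ_290 over Q is the 290-th cyclotomic polynomial Φ_290(x), which is irreducible over Q and has degree φ(290) = 112. Hence [Q(α):Q] = φ(290) = 112.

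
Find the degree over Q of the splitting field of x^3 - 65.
[K : Q] = 6

The roots of x^3 - 65 are ∛65, ω∛65, ω^2∛65 where ω = e^(2πi/3) is a primitive cube root of unity, so K = Q(∛65, ω). Now [Q(∛65):Q] = 3 (since 65 is not a perfect cube, x^3 - 65 is irreducible) and [Q(ω):Q] = 2. Both 2 and 3 divide [K:Q], and [K:Q] ≤ 3·2 = 6, so [K:Q] = 6. (Equivalently: Q(∛65) ⊂ R but ω ∉ R, so [K : Q(∛65)] = 2.)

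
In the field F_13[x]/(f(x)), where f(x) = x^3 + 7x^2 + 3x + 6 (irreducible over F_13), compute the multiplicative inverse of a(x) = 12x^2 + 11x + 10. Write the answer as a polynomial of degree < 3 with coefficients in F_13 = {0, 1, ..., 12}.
a(x)^(-1) ≡ 6x^2 + 8x + 12 (mod f(x))

Since f is irreducible over F_13, F_13[x]/(f) is a field and a(x) ≠ 0 has an inverse. Apply the extended Euclidean algorithm to f(x) and a(x) in F_13[x]: f(x) = (12x + 8)·a(x) + (3x + 4);  a(x) = (4x + 7)·(3x + 4) + (8). The last nonzero remainder is the constant 8 = gcd(f, a) in F_13. Back-substituting through the division chain expresses 8 = s(x)·a(x) + t(x)·f(x) with s(x) ≡ 9x^2 + 12x + 5 (mod f), so (9x^2 + 12x + 5)·a(x) ≡ 8 (mod f). Multiplying by 8^(-1) ≡ 5 in F_13 gives a(x)^(-1) ≡ 5·(9x^2 + 12x + 5) ≡ 6x^2 + 8x + 12 (mod f). Check: (12x^2 + 11x + 10)·(6x^2 + 8x + 12) = 7x^4 + 6x^3 + 6x^2 + 4x + 3 ≡ 1 (mod x^3 + 7x^2 + 3x + 6).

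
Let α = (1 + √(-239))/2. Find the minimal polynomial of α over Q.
m_α(x) = x^2 - x + 60

From 2α - 1 = √(-239), squaring gives (2α - 1)^2 = -239, i.e. 4α^2 - 4α + 1 = -239, so α^2 - α + (1 + 239)/4 = 0. Since -239 ≡ 1 (mod 4), (1 + 239)/4 = 60 ∈ Z. The polynomial x^2 - x + 60 has discriminant 1 - 4·(60) = -239, which is not a perfect square in Q (d = -239 is squarefree and ≠ 1), so x^2 - x + 60 is irreducible over Q. It is the minimal polynomial of α.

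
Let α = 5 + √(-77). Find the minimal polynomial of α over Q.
m_α(x) = x^2 - 10x + 102

From α - 5 = √(-77), squaring gives (α - 5)^2 = -77, i.e. α^2 - 10α + 25 = -77, so α^2 - 10α + 102 = 0. The discriminant of x^2 - 10x + 102 is (-10)^2 - 4·(102) = 100 - 408 = -308, and 4·(-77) is not a perfect square in Q since -77 is squarefree and ≠ 1. Hence x^2 - 10x + 102 is irreducible over Q and is the minimal polynomial of α.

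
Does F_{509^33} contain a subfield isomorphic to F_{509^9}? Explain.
No: F_{509^9} is not a subfield of F_{509^33}

F_{p^m} embeds in F_{p^n} iff m | n. Here 9 ∤ 33 (since 33 = 3·9 + 6 with remainder 6 ≠ 0), so F_{509^9} is not a subfield of F_{509^33}. Equivalently: if it were, the tower law would give 9 = [F_{509^9}:F_509] dividing [F_{509^33}:F_509] = 33, contradiction.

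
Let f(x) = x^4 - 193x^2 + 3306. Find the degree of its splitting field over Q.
[K : Q] = 4

Solving the quadratic in x^2: x^2 = (193 ± √(193^2 - 4·3306))/2 = (193 ± √24025)/2 = (193 ± 155)/2, giving x^2 = 19 or x^2 = 174. So f(x) = (x^2 - 19)(x^2 - 174) and the roots of f are ±√19, ±√174. Hence the splitting field is K = Q(√19, √174). Since 19 and 174 are distinct squarefree integers > 1, their product 3306 is not a perfect square, so √174 ∉ Q(√19). By the tower law [K:Q] = [Q(√19,√174):Q(√19)] · [Q(√19):Q] = 2 · 2 = 4.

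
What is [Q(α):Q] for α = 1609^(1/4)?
[Q(α):Q] = 4

α is a root of x^4 - 1609. By Eisenstein's criterion at the prime p = 1609 (which divides the constant term 1609 but p^2 = 2588881 does not, since 1609 is squarefree), x^4 - 1609 is irreducible over Q. Hence [Q(α):Q] = 4.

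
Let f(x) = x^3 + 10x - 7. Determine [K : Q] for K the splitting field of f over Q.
[K : Q] = 6

By the rational root test, any rational root of the monic integer polynomial f(x) = x^3 + 10x - 7 must be an integer dividing the constant term -7, i.e. one of ±{1, 7}. Evaluating: f(1) = 4, f(-1) = -18, f(7) = 406, f(-7) = -420; none is 0, so f has no rational root and is therefore irreducible over Q (a cubic with no linear factor over a field is irreducible). For an irreducible cubic, the Galois group is A_3 or S_3 according as the discriminant disc(f) = -4a^3 - 27b^2 = -4·(10)^3 - 27·(-7)^2 = -5323 is or is not a square in Q. Here disc(f) = -5323 is not a perfect square in Q, so the Galois group of f over Q is not contained in A_3 and must be all of S_3. The splitting field has degree |S_3| = 6 over Q, so [K : Q] = 6.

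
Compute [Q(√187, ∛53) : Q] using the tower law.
[Q(√187, ∛53) : Q] = 6

Let L = Q(√187, ∛53). Since Q(√187) ⊂ L and [Q(√187):Q] = 2, the tower law gives 2 | [L:Q]. Likewise Q(∛53) ⊂ L with [Q(∛53):Q] = 3 (because 53 is not a perfect cube), so 3 | [L:Q]. As gcd(2,3) = 1, [L:Q] is divisible by 6. Conversely L is generated over Q by √187 and ∛53, so [L:Q] ≤ 2·3 = 6. Therefore [Q(√187, ∛53) : Q] = 6.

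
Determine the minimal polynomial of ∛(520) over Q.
m_α(x) = x^3 - 520

α satisfies α^3 = 520, so x^3 - 520 annihilates α. By the rational root test, a rational root p/q (in lowest terms) of x^3 - 520 would satisfy p^3 = 520 q^3, forcing q = 1 and p^3 = 520; but 520 is not a perfect cube, contradiction. A monic cubic over Q with no rational root is irreducible (any nontrivial factorization would include a linear factor). Hence x^3 - 520 is the minimal polynomial of α, and in particular [Q(α):Q] = 3.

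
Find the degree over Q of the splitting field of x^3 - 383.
[K : Q] = 6

The roots of x^3 - 383 are ∛383, ω∛383, ω^2∛383 where ω = e^(2πi/3) is a primitive cube root of unity, so K = Q(∛383, ω). Now [Q(∛383):Q] = 3 (since 383 is not a perfect cube, x^3 - 383 is irreducible) and [Q(ω):Q] = 2. Both 2 and 3 divide [K:Q], and [K:Q] ≤ 3·2 = 6, so [K:Q] = 6. (Equivalently: Q(∛383) ⊂ R but ω ∉ R, so [K : Q(∛383)] = 2.)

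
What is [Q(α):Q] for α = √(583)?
[Q(α):Q] = 2

[Q(α):Q] equals the degree of the minimal polynomial of α. Here α^2 = 583 and x^2 - 583 is irreducible (d = 583 is squarefree, ≠ 1, hence not a square), so deg(m_α) = 2. Thus [Q(α):Q] = 2.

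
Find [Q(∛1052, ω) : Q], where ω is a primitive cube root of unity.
[Q(∛1052, ω) : Q] = 6

[Q(∛1052):Q] = 3 (min poly x^3 - 1052, irreducible since 1052 is not a perfect cube). [Q(ω):Q] = 2 (min poly x^2 + x + 1). Since Q(∛1052) ⊂ R and ω ∉ R, we have ω ∉ Q(∛1052), so x^2 + x + 1 remains irreducible over Q(∛1052) and [Q(∛1052, ω) : Q(∛1052)] = 2. By the tower law, [Q(∛1052, ω) : Q] = 3 · 2 = 6. (In fact Q(∛1052, ω) is the splitting field of x^3 - 1052 over Q.)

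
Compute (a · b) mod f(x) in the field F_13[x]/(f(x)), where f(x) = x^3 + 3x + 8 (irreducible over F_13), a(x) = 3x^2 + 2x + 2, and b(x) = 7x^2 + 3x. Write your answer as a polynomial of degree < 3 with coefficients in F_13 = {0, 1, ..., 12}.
a · b ≡ 9x^2 + 3x + 11 (mod f(x))

Multiply in F_13[x]: a(x)·b(x) = (3x^2 + 2x + 2)·(7x^2 + 3x) = 8x^4 + 10x^3 + 7x^2 + 6x. This has degree ≥ 3, so divide by f(x) over F_13: 8x^4 + 10x^3 + 7x^2 + 6x = (8x + 10)·(x^3 + 3x + 8) + (9x^2 + 3x + 11). Hence a·b ≡ 9x^2 + 3x + 11 (mod f). (F_13[x]/(f) is a field with 13^3 = 2197 elements since f is irreducible of degree 3.)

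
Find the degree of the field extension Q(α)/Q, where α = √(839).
[Q(α):Q] = 2

[Q(α):Q] equals the degree of the minimal polynomial of α. Here α^2 = 839 and x^2 - 839 is irreducible (d = 839 is squarefree, ≠ 1, hence not a square), so deg(m_α) = 2. Thus [Q(α):Q] = 2.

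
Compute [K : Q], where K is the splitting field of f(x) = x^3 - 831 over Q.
[K : Q] = 6

The roots of x^3 - 831 are ∛831, ω∛831, ω^2∛831 where ω = e^(2πi/3) is a primitive cube root of unity, so K = Q(∛831, ω). Now [Q(∛831):Q] = 3 (since 831 is not a perfect cube, x^3 - 831 is irreducible) and [Q(ω):Q] = 2. Both 2 and 3 divide [K:Q], and [K:Q] ≤ 3·2 = 6, so [K:Q] = 6. (Equivalently: Q(∛831) ⊂ R but ω ∉ R, so [K : Q(∛831)] = 2.)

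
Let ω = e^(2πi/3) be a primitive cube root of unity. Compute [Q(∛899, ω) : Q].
[Q(∛899, ω) : Q] = 6

[Q(∛899):Q] = 3 (min poly x^3 - 899, irreducible since 899 is not a perfect cube). [Q(ω):Q] = 2 (min poly x^2 + x + 1). Since Q(∛899) ⊂ R and ω ∉ R, we have ω ∉ Q(∛899), so x^2 + x + 1 remains irreducible over Q(∛899) and [Q(∛899, ω) : Q(∛899)] = 2. By the tower law, [Q(∛899, ω) : Q] = 3 · 2 = 6. (In fact Q(∛899, ω) is the splitting field of x^3 - 899 over Q.)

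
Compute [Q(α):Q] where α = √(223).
[Q(α):Q] = 2

[Q(α):Q] equals the degree of the minimal polynomial of α. Here α^2 = 223 and x^2 - 223 is irreducible (d = 223 is squarefree, ≠ 1, hence not a square), so deg(m_α) = 2. Thus [Q(α):Q] = 2.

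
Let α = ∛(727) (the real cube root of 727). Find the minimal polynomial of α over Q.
m_α(x) = x^3 - 727

α satisfies α^3 = 727, so x^3 - 727 annihilates α. By the rational root test, a rational root p/q (in lowest terms) of x^3 - 727 would satisfy p^3 = 727 q^3, forcing q = 1 and p^3 = 727; but 727 is not a perfect cube, contradiction. A monic cubic over Q with no rational root is irreducible (any nontrivial factorization would include a linear factor). Hence x^3 - 727 is the minimal polynomial of α, and in particular [Q(α):Q] = 3.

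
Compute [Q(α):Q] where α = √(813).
[Q(α):Q] = 2

[Q(α):Q] equals the degree of the minimal polynomial of α. Here α^2 = 813 and x^2 - 813 is irreducible (d = 813 is squarefree, ≠ 1, hence not a square), so deg(m_α) = 2. Thus [Q(α):Q] = 2.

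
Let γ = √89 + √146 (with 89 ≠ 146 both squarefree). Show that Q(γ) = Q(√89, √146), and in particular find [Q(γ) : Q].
[Q(γ) : Q] = 4 (equivalently, Q(γ) = Q(√89, √146))

Obviously Q(γ) ⊆ Q(√89, √146), and [Q(√89, √146):Q] = 4 (since 89, 146 are distinct squarefree integers > 1 with 12994 not a perfect square). To show equality we compute the minimal polynomial of γ. From γ = √89 + √146: γ^2 = 89 + 2√(12994) + 146 = 235 + 2√(12994), so γ^2 - 235 = 2√(12994); squaring, (γ^2 - 235)^2 = 4·12994, i.e. γ^4 - 470γ^2 + 55225 - 51976 = 0, i.e. γ^4 - 470γ^2 + 3249 = 0. So γ is a root of x^4 - 470x^2 + 3249. This polynomial is irreducible over Q: it has no rational root (each ±√89 ± √146 is irrational), and any factorization into two quadratics over Q would force √(12994) ∈ Q (pairing opposite roots) or √89, √146 ∈ Q (other pairings), all impossible. Hence [Q(γ):Q] = 4 = [Q(√89, √146):Q], so Q(γ) = Q(√89, √146).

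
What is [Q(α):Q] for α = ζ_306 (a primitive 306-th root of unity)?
[Q(α):Q] = 96

The minimal polynomial of ζ_306 over Q is the 306-th cyclotomic polynomial Φ_306(x), which is irreducible over Q and has degree φ(306) = 96. Hence [Q(α):Q] = φ(306) = 96.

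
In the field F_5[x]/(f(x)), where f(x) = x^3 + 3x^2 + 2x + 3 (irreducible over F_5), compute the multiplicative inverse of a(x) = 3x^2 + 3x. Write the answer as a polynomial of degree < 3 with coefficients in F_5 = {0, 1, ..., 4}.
a(x)^(-1) ≡ x + 2 (mod f(x))

Since f is irreducible over F_5, F_5[x]/(f) is a field and a(x) ≠ 0 has an inverse. Apply the extended Euclidean algorithm to f(x) and a(x) in F_5[x]: f(x) = (2x + 4)·a(x) + (3). The last nonzero remainder is the constant 3 = gcd(f, a) in F_5. Back-substituting through the division chain expresses 3 = s(x)·a(x) + t(x)·f(x) with s(x) ≡ 3x + 1 (mod f), so (3x + 1)·a(x) ≡ 3 (mod f). Multiplying by 3^(-1) ≡ 2 in F_5 gives a(x)^(-1) ≡ 2·(3x + 1) ≡ x + 2 (mod f). Check: (3x^2 + 3x)·(x + 2) = 3x^3 + 4x^2 + x ≡ 1 (mod x^3 + 3x^2 + 2x + 3).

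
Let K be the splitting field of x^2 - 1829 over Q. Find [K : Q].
[K : Q] = 2

f(x) = x^2 - 1829 factors as (x - √1829)(x + √1829). The splitting field is K = Q(√1829). Since 1829 is squarefree and > 1, it is not a perfect square, so x^2 - 1829 is irreducible over Q and [Q(√1829) : Q] = 2. Hence [K : Q] = 2.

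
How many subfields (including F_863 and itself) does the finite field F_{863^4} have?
F_{863^4} has 3 subfields

The subfields of F_{p^n} are exactly the fields F_{p^d} for d | n (each is the fixed field of the unique index-d subgroup of Gal(F_{p^n}/F_p) ≅ Z/nZ). The divisors of n = 4 are {1, 2, 4}, giving 3 subfields: F_{863^1}, F_{863^2}, F_{863^4}.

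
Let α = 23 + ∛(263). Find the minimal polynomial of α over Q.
m_α(x) = x^3 - 69x^2 + 1587x - 12430

Set β = α - 23 = ∛(263), so β^3 = 263. Then (α - 23)^3 - 263 = 0, i.e. α is a root of g(x) = (x - 23)^3 - 263 = x^3 - 69x^2 + 1587x - 12430. Since g(x) = h(x - 23) where h(x) = x^3 - 263, and h is irreducible over Q (because 263 is not a perfect cube, so h has no rational root, and a monic cubic with no rational root is irreducible), g is also irreducible (irreducibility is preserved under the substitution x → x - 23). Hence m_α(x) = x^3 - 69x^2 + 1587x - 12430.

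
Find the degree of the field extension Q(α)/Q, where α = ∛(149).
[Q(α):Q] = 3

The minimal polynomial of α is x^3 - 149, irreducible over Q since 149 is not a perfect cube (so x^3 - 149 has no rational root). Hence [Q(α):Q] = deg(m_α) = 3.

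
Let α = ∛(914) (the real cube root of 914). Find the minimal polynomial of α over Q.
m_α(x) = x^3 - 914

α satisfies α^3 = 914, so x^3 - 914 annihilates α. By the rational root test, a rational root p/q (in lowest terms) of x^3 - 914 would satisfy p^3 = 914 q^3, forcing q = 1 and p^3 = 914; but 914 is not a perfect cube, contradiction. A monic cubic over Q with no rational root is irreducible (any nontrivial factorization would include a linear factor). Hence x^3 - 914 is the minimal polynomial of α, and in particular [Q(α):Q] = 3.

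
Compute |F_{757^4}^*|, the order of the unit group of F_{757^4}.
|F_{757^4}^*| = 328385156400

F_{757^4} has 757^4 = 328385156401 elements; its multiplicative group consists of all nonzero elements, so |F_{757^4}^*| = 328385156401 - 1 = 328385156400. (It is cyclic since any finite subgroup of the multiplicative group of a field is cyclic.)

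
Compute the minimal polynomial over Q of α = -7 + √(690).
m_α(x) = x^2 + 14x - 641

From α + 7 = √(690), squaring gives (α + 7)^2 = 690, i.e. α^2 + 14α + 49 = 690, so α^2 + 14α - 641 = 0. The discriminant of x^2 + 14x - 641 is (14)^2 - 4·(-641) = 196 + 2564 = 2760, and 4·(690) is not a perfect square in Q since 690 is squarefree and ≠ 1. Hence x^2 + 14x - 641 is irreducible over Q and is the minimal polynomial of α.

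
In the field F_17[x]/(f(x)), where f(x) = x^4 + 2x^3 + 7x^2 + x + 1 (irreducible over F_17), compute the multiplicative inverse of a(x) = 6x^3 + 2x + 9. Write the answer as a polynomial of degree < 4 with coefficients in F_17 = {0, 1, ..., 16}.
a(x)^(-1) ≡ 4x^3 + 5x^2 + x + 4 (mod f(x))

Since f is irreducible over F_17, F_17[x]/(f) is a field and a(x) ≠ 0 has an inverse. Apply the extended Euclidean algorithm to f(x) and a(x) in F_17[x]: f(x) = (3x + 6)·a(x) + (x^2 + 13x + 15);  a(x) = (6x + 7)·(x^2 + 13x + 15) + (8x + 6);  (x^2 + 13x + 15) = (15x + 1)·(8x + 6) + (9). The last nonzero remainder is the constant 9 = gcd(f, a) in F_17. Back-substituting through the division chain expresses 9 = s(x)·a(x) + t(x)·f(x) with s(x) ≡ 2x^3 + 11x^2 + 9x + 2 (mod f), so (2x^3 + 11x^2 + 9x + 2)·a(x) ≡ 9 (mod f). Multiplying by 9^(-1) ≡ 2 in F_17 gives a(x)^(-1) ≡ 2·(2x^3 + 11x^2 + 9x + 2) ≡ 4x^3 + 5x^2 + x + 4 (mod f). Check: (6x^3 + 2x + 9)·(4x^3 + 5x^2 + x + 4) = 7x^6 + 13x^5 + 14x^4 + 2x^3 + 13x^2 + 2 ≡ 1 (mod x^4 + 2x^3 + 7x^2 + x + 1).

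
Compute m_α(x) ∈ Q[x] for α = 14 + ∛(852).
m_α(x) = x^3 - 42x^2 + 588x - 3596

Set β = α - 14 = ∛(852), so β^3 = 852. Then (α - 14)^3 - 852 = 0, i.e. α is a root of g(x) = (x - 14)^3 - 852 = x^3 - 42x^2 + 588x - 3596. Since g(x) = h(x - 14) where h(x) = x^3 - 852, and h is irreducible over Q (because 852 is not a perfect cube, so h has no rational root, and a monic cubic with no rational root is irreducible), g is also irreducible (irreducibility is preserved under the substitution x → x - 14). Hence m_α(x) = x^3 - 42x^2 + 588x - 3596.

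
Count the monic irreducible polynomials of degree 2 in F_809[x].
There are 326836 monic irreducible polynomials of degree 2 over F_809

Each element of F_{809^2} that lies in no proper subfield is a root of exactly one monic irreducible of degree 2 over F_809, and each such polynomial has 2 distinct roots in F_{809^2}. By Möbius inversion the count is N_809(2) = (1/2) Σ_{d|2} μ(2/d) · 809^d = (1/2)(μ(2)·809^1 + μ(1)·809^2) = 653672/2 = 326836.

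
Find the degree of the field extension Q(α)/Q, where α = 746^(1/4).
[Q(α):Q] = 4

α is a root of x^4 - 746. By Eisenstein's criterion at the prime p = 2 (which divides the constant term 746 but p^2 = 4 does not, since 746 is squarefree), x^4 - 746 is irreducible over Q. Hence [Q(α):Q] = 4.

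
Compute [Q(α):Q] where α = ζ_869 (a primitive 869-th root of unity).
[Q(α):Q] = 780

The minimal polynomial of ζ_869 over Q is the 869-th cyclotomic polynomial Φ_869(x), which is irreducible over Q and has degree φ(869) = 780. Hence [Q(α):Q] = φ(869) = 780.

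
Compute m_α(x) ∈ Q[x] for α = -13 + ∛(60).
m_α(x) = x^3 + 39x^2 + 507x + 2137

Set β = α + 13 = ∛(60), so β^3 = 60. Then (α + 13)^3 - 60 = 0, i.e. α is a root of g(x) = (x + 13)^3 - 60 = x^3 + 39x^2 + 507x + 2137. Since g(x) = h(x + 13) where h(x) = x^3 - 60, and h is irreducible over Q (because 60 is not a perfect cube, so h has no rational root, and a monic cubic with no rational root is irreducible), g is also irreducible (irreducibility is preserved under the substitution x → x + 13). Hence m_α(x) = x^3 + 39x^2 + 507x + 2137.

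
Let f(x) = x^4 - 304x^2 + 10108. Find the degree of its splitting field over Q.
[K : Q] = 4

Solving the quadratic in x^2: x^2 = (304 ± √(304^2 - 4·10108))/2 = (304 ± √51984)/2 = (304 ± 228)/2, giving x^2 = 38 or x^2 = 266. So f(x) = (x^2 - 38)(x^2 - 266) and the roots of f are ±√38, ±√266. Hence the splitting field is K = Q(√38, √266). Since 38 and 266 are distinct squarefree integers > 1, their product 10108 is not a perfect square, so √266 ∉ Q(√38). By the tower law [K:Q] = [Q(√38,√266):Q(√38)] · [Q(√38):Q] = 2 · 2 = 4.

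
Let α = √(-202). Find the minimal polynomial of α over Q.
m_α(x) = x^2 + 202

α satisfies α^2 + 202 = 0, so x^2 + 202 annihilates α. Since d = -202 is squarefree and ≠ 1, it is not a perfect square in Q, so x^2 + 202 has no rational root and is therefore irreducible over Q (a degree-2 polynomial over a field is irreducible iff it has no root). Hence m_α(x) = x^2 + 202.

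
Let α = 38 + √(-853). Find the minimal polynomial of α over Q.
m_α(x) = x^2 - 76x + 2297

From α - 38 = √(-853), squaring gives (α - 38)^2 = -853, i.e. α^2 - 76α + 1444 = -853, so α^2 - 76α + 2297 = 0. The discriminant of x^2 - 76x + 2297 is (-76)^2 - 4·(2297) = 5776 - 9188 = -3412, and 4·(-853) is not a perfect square in Q since -853 is squarefree and ≠ 1. Hence x^2 - 76x + 2297 is irreducible over Q and is the minimal polynomial of α.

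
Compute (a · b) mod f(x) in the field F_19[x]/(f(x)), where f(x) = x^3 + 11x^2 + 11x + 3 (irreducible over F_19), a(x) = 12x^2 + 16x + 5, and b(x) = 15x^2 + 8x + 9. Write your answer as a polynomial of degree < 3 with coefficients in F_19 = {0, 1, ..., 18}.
a · b ≡ 18x^2 + x + 18 (mod f(x))

Multiply in F_19[x]: a(x)·b(x) = (12x^2 + 16x + 5)·(15x^2 + 8x + 9) = 9x^4 + 13x^3 + 7x^2 + 13x + 7. This has degree ≥ 3, so divide by f(x) over F_19: 9x^4 + 13x^3 + 7x^2 + 13x + 7 = (9x + 9)·(x^3 + 11x^2 + 11x + 3) + (18x^2 + x + 18). Hence a·b ≡ 18x^2 + x + 18 (mod f). (F_19[x]/(f) is a field with 19^3 = 6859 elements since f is irreducible of degree 3.)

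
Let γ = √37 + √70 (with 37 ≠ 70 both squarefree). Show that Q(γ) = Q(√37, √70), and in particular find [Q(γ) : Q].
[Q(γ) : Q] = 4 (equivalently, Q(γ) = Q(√37, √70))

Obviously Q(γ) ⊆ Q(√37, √70), and [Q(√37, √70):Q] = 4 (since 37, 70 are distinct squarefree integers > 1 with 2590 not a perfect square). To show equality we compute the minimal polynomial of γ. From γ = √37 + √70: γ^2 = 37 + 2√(2590) + 70 = 107 + 2√(2590), so γ^2 - 107 = 2√(2590); squaring, (γ^2 - 107)^2 = 4·2590, i.e. γ^4 - 214γ^2 + 11449 - 10360 = 0, i.e. γ^4 - 214γ^2 + 1089 = 0. So γ is a root of x^4 - 214x^2 + 1089. This polynomial is irreducible over Q: it has no rational root (each ±√37 ± √70 is irrational), and any factorization into two quadratics over Q would force √(2590) ∈ Q (pairing opposite roots) or √37, √70 ∈ Q (other pairings), all impossible. Hence [Q(γ):Q] = 4 = [Q(√37, √70):Q], so Q(γ) = Q(√37, √70).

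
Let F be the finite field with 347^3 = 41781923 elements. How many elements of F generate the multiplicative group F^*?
There are φ(41781922) = 16421184 primitive elements

F_q^* is cyclic of order q - 1 = 41781922. A cyclic group of order m has exactly φ(m) generators. Here m = 41781922 = 2 · 7 · 13 · 173 · 1327, so the number of primitive elements is φ(41781922) = 16421184.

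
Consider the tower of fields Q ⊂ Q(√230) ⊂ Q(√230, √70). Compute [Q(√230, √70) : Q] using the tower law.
[Q(√230, √70) : Q] = 4

[Q(√230):Q] = 2 (min poly x^2 - 230, irreducible since 230 is squarefree > 1). For the top step, suppose √70 ∈ Q(√230), say √70 = c + d√230 with c, d ∈ Q. Squaring: 70 = c^2 + 230d^2 + 2cd√230. Since √230 ∉ Q this forces 2cd = 0. If d = 0 then √70 = c ∈ Q, contradicting 70 squarefree > 1. If c = 0 then 70 = 230d^2, so 230·70 = (230d)^2 is a perfect square in Q — but 230·70 = 16100 is not a perfect square (since 230 and 70 are distinct squarefree integers). Contradiction. Hence √70 ∉ Q(√230), so x^2 - 70 stays irreducible over Q(√230) and [Q(√230, √70) : Q(√230)] = 2. By the tower law, [Q(√230, √70) : Q] = 2 · 2 = 4.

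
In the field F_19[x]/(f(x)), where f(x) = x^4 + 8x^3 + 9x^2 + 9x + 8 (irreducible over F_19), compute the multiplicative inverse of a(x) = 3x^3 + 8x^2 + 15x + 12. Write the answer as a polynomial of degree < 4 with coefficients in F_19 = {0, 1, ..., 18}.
a(x)^(-1) ≡ x^3 + 8x^2 + 11x + 3 (mod f(x))

Since f is irreducible over F_19, F_19[x]/(f) is a field and a(x) ≠ 0 has an inverse. Apply the extended Euclidean algorithm to f(x) and a(x) in F_19[x]: f(x) = (13x + 6)·a(x) + (13x^2 + 10x + 12);  a(x) = (9x + 1)·(13x^2 + 10x + 12) + (11x);  (13x^2 + 10x + 12) = (15x + 13)·(11x) + (12). The last nonzero remainder is the constant 12 = gcd(f, a) in F_19. Back-substituting through the division chain expresses 12 = s(x)·a(x) + t(x)·f(x) with s(x) ≡ 12x^3 + x^2 + 18x + 17 (mod f), so (12x^3 + x^2 + 18x + 17)·a(x) ≡ 12 (mod f). Multiplying by 12^(-1) ≡ 8 in F_19 gives a(x)^(-1) ≡ 8·(12x^3 + x^2 + 18x + 17) ≡ x^3 + 8x^2 + 11x + 3 (mod f). Check: (3x^3 + 8x^2 + 15x + 12)·(x^3 + 8x^2 + 11x + 3) = 3x^6 + 13x^5 + 17x^4 + x^3 + 6x + 17 ≡ 1 (mod x^4 + 8x^3 + 9x^2 + 9x + 8).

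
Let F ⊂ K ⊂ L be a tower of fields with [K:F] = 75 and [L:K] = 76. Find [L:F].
[L:F] = 5700

The tower law says that for any tower of field extensions F ⊂ K ⊂ L with finite degrees, [L:F] = [L:K] · [K:F]. Here this gives [L:F] = 76 · 75 = 5700.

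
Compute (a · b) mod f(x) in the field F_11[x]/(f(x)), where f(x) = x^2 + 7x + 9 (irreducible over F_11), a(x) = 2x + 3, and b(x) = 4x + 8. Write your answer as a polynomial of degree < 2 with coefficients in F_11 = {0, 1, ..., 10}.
a · b ≡ 5x + 7 (mod f(x))

Multiply in F_11[x]: a(x)·b(x) = (2x + 3)·(4x + 8) = 8x^2 + 6x + 2. This has degree ≥ 2, so divide by f(x) over F_11: 8x^2 + 6x + 2 = (8)·(x^2 + 7x + 9) + (5x + 7). Hence a·b ≡ 5x + 7 (mod f). (F_11[x]/(f) is a field with 11^2 = 121 elements since f is irreducible of degree 2.)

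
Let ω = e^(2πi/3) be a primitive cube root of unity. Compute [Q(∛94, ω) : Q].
[Q(∛94, ω) : Q] = 6

[Q(∛94):Q] = 3 (min poly x^3 - 94, irreducible since 94 is not a perfect cube). [Q(ω):Q] = 2 (min poly x^2 + x + 1). Since Q(∛94) ⊂ R and ω ∉ R, we have ω ∉ Q(∛94), so x^2 + x + 1 remains irreducible over Q(∛94) and [Q(∛94, ω) : Q(∛94)] = 2. By the tower law, [Q(∛94, ω) : Q] = 3 · 2 = 6. (In fact Q(∛94, ω) is the splitting field of x^3 - 94 over Q.)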